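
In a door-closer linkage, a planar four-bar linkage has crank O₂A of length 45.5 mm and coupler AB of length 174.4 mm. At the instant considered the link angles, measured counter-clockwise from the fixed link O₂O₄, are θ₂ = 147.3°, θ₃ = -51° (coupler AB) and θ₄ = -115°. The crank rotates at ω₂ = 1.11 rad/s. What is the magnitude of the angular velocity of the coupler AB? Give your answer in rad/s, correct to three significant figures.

0.319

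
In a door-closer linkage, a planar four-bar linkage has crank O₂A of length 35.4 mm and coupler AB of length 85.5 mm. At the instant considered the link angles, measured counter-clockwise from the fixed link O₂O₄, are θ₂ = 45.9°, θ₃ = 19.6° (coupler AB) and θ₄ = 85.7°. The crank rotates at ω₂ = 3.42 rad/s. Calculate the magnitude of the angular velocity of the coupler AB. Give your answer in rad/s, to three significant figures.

ω₂ = 3.42 rad/s
Differentiating the loop-closure r₂e^{iθ₂}+r₃e^{iθ₃}=r₁+r₄e^{iθ₄} gives r₂ω₂e^{iθ₂}+r₃ω₃e^{iθ₃}=r₄ω₄e^{iθ₄}.
Eliminating the other unknown: ω₃ = r₂ω₂ sin(θ₄−θ₂) / [r₃ sin(θ₃−θ₄)].
Numerator sine = +0.64011; denominator sine = -0.91425.
Result = 0.0354·3.42·(+0.64011) / (0.0855·(-0.91425)) = -0.9914 rad/s; magnitude 0.9914 rad/s.

0.991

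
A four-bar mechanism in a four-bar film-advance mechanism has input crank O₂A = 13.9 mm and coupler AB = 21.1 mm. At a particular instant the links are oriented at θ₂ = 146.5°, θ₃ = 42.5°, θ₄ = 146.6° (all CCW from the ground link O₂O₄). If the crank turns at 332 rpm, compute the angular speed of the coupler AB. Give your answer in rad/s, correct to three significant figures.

ω₂ = 34.77 rad/s (from 332 rpm).
Differentiating the loop-closure r₂e^{iθ₂}+r₃e^{iθ₃}=r₁+r₄e^{iθ₄} gives r₂ω₂e^{iθ₂}+r₃ω₃e^{iθ₃}=r₄ω₄e^{iθ₄}.
Eliminating the other unknown: ω₃ = r₂ω₂ sin(θ₄−θ₂) / [r₃ sin(θ₃−θ₄)].
Numerator sine = +0.00175; denominator sine = -0.96987.
Result = 0.0139·34.77·(+0.00175) / (0.0211·(-0.96987)) = -0.041216 rad/s; magnitude 0.041216 rad/s.

0.0412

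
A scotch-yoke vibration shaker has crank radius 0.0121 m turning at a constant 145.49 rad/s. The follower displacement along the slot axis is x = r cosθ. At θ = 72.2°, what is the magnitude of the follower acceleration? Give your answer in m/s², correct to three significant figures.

78.3

ω = 145.5 rad/s
x = r cosθ ⇒ ẍ = −rω² cosθ (ω constant).
|a| = rω²|cosθ| = 0.0121·(145.5)²·|cos 72.2°| = 78.296 m/s².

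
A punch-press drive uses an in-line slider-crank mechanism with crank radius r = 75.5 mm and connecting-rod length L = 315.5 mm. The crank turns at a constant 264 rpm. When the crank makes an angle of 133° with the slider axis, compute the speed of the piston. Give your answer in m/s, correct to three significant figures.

ω = 2π·264/60 = 27.65 rad/s
For an in-line slider-crank, x = r cosθ + √(L² − r² sin²θ), so v = −rω sinθ·[1 + r cosθ/√(L² − r² sin²θ)].
With r = 0.0755 m, L = 0.3155 m, θ = 133°: √(L² − r² sin²θ) = 0.31063 m.
v = −0.0755·27.65·0.73135·[1 + 0.0755·-0.68200/0.31063] = -1.2735 m/s.
|v| = 1.2735 m/s.

1.27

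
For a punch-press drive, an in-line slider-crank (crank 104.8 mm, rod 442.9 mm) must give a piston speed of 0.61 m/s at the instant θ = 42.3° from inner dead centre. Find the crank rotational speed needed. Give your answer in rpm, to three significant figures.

70.2

For an in-line slider-crank, |v_piston| = rω|sinθ|·[1 + r cosθ/√(L² − r² sin²θ)].
With r = 0.1048 m, L = 0.4429 m, θ = 42.3°: the bracketed kinematic factor |dx/dθ| = 0.083035 m.
ω = v/|dx/dθ| = 0.61/0.083035 = 7.3463 rad/s.
N = 60ω/(2π) = 70.152 rpm.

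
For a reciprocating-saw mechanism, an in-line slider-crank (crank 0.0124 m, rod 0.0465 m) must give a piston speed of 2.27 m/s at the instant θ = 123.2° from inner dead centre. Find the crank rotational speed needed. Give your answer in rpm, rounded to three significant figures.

For an in-line slider-crank, |v_piston| = rω|sinθ|·[1 + r cosθ/√(L² − r² sin²θ)].
With r = 0.0124 m, L = 0.0465 m, θ = 123.2°: the bracketed kinematic factor |dx/dθ| = 0.0088216 m.
ω = v/|dx/dθ| = 2.27/0.0088216 = 257.32 rad/s.
N = 60ω/(2π) = 2457.2 rpm.

2460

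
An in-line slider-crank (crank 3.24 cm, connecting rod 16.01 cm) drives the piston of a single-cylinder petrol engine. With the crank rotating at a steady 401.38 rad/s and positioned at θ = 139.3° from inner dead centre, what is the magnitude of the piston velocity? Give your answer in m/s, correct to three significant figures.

7.17

ω = 401.4 rad/s
For an in-line slider-crank, x = r cosθ + √(L² − r² sin²θ), so v = −rω sinθ·[1 + r cosθ/√(L² − r² sin²θ)].
With r = 0.0324 m, L = 0.1601 m, θ = 139.3°: √(L² − r² sin²θ) = 0.1587 m.
v = −0.0324·401.4·0.65210·[1 + 0.0324·-0.75813/0.1587] = -7.1678 m/s.
|v| = 7.1678 m/s.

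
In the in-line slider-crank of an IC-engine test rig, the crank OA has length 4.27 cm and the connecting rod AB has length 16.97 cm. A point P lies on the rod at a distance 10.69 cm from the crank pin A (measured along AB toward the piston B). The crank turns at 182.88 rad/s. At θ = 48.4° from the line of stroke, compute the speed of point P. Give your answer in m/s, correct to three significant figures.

ω = 182.9 rad/s.  Crank-pin speed |V_A| = rω = 7.809 m/s, perpendicular to OA.
Rod angle: sinφ = −(r/L) sinθ ⇒ φ = -10.846°; ω_rod = −rω cosθ/√(L²−r²sin²θ) = -31.107 rad/s.
V_P = V_A + ω_rod × AP, with AP = 0.1069 m along the rod.
Components: V_Px = −rω sinθ − a·ω_rod·sinφ = -6.4652 m/s;  V_Py = rω cosθ + a·ω_rod·cosφ = +1.9186 m/s.
|V_P| = √(V_Px² + V_Py²) = 6.7439 m/s.

6.74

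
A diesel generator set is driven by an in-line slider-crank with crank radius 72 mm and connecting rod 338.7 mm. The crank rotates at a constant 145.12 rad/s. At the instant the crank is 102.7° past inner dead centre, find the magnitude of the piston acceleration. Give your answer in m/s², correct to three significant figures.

630

ω = 145.1 rad/s
x(θ) = r cosθ + √(L² − r² sin²θ); with ω constant, a = ω²·d²x/dθ².
d²x/dθ² = −r cosθ − r²(cos2θ)/√u − r⁴ sin²2θ/(4u^{3/2}),  u = L² − r² sin²θ = 0.109784 m².
Substituting r = 0.072 m, L = 0.3387 m, θ = 102.7°: d²x/dθ² = +0.029928 m.
a = ω²·d²x/dθ² = (145.1)²·(+0.029928) = +630.28 m/s²;  |a| = 630.28 m/s².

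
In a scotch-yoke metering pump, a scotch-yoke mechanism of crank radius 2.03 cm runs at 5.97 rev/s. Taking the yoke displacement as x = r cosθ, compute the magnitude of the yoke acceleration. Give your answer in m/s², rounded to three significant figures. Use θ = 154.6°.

25.8

ω = 37.51 rad/s (from 5.97 rev/s).
x = r cosθ ⇒ ẍ = −rω² cosθ (ω constant).
|a| = rω²|cosθ| = 0.0203·(37.51)²·|cos 154.6°| = 25.802 m/s².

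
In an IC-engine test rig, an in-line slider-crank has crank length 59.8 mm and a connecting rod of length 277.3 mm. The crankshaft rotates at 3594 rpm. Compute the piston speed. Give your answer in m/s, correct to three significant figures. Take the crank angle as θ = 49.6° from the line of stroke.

19.6

ω = 2π·3594/60 = 376.4 rad/s
For an in-line slider-crank, x = r cosθ + √(L² − r² sin²θ), so v = −rω sinθ·[1 + r cosθ/√(L² − r² sin²θ)].
With r = 0.0598 m, L = 0.2773 m, θ = 49.6°: √(L² − r² sin²θ) = 0.27354 m.
v = −0.0598·376.4·0.76154·[1 + 0.0598·0.64812/0.27354] = -19.568 m/s.
|v| = 19.568 m/s.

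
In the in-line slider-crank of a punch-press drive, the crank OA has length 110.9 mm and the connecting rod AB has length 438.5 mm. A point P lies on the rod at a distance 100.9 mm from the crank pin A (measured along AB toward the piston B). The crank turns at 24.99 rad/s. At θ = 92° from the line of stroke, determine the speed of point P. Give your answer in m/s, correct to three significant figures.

ω = 24.99 rad/s.  Crank-pin speed |V_A| = rω = 2.7714 m/s, perpendicular to OA.
Rod angle: sinφ = −(r/L) sinθ ⇒ φ = -14.641°; ω_rod = −rω cosθ/√(L²−r²sin²θ) = +0.22797 rad/s.
V_P = V_A + ω_rod × AP, with AP = 0.1009 m along the rod.
Components: V_Px = −rω sinθ − a·ω_rod·sinφ = -2.7639 m/s;  V_Py = rω cosθ + a·ω_rod·cosφ = -0.074465 m/s.
|V_P| = √(V_Px² + V_Py²) = 2.7649 m/s.

2.76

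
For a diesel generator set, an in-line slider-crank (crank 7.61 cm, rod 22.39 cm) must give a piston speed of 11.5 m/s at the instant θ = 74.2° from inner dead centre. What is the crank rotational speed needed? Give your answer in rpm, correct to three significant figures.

1370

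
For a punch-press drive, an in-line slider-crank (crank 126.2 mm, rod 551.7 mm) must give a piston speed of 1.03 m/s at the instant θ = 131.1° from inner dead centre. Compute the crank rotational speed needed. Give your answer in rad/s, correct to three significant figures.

12.8

For an in-line slider-crank, |v_piston| = rω|sinθ|·[1 + r cosθ/√(L² − r² sin²θ)].
With r = 0.1262 m, L = 0.5517 m, θ = 131.1°: the bracketed kinematic factor |dx/dθ| = 0.080582 m.
ω = v/|dx/dθ| = 1.03/0.080582 = 12.782 rad/s.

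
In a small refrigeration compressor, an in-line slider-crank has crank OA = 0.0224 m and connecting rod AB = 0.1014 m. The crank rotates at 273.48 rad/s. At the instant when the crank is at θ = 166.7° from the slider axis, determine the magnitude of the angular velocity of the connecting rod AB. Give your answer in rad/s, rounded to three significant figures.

58.9

ω = 273.5 rad/s
The rod makes angle φ with the slider axis where L sinφ = r sinθ; differentiating, L cosφ·φ̇ = r ω cosθ.
L cosφ = √(L² − r² sin²θ) = 0.10127 m.
|ω_rod| = r ω |cosθ| / √(L² − r² sin²θ) = 0.0224·273.5·0.97318/0.10127 = 58.869 rad/s.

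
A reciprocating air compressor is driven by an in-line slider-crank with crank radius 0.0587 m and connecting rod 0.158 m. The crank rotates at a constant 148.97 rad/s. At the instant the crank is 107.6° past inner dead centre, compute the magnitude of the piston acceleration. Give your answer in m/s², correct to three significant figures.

810

ω = 149 rad/s
x(θ) = r cosθ + √(L² − r² sin²θ); with ω constant, a = ω²·d²x/dθ².
d²x/dθ² = −r cosθ − r²(cos2θ)/√u − r⁴ sin²2θ/(4u^{3/2}),  u = L² − r² sin²θ = 0.0218333 m².
Substituting r = 0.0587 m, L = 0.158 m, θ = 107.6°: d²x/dθ² = +0.036499 m.
a = ω²·d²x/dθ² = (149)²·(+0.036499) = +809.98 m/s²;  |a| = 809.98 m/s².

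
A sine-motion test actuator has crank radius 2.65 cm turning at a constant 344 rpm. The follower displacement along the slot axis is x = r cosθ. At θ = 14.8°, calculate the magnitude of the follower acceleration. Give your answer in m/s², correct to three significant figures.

33.2

ω = 36.02 rad/s (from 344 rpm).
x = r cosθ ⇒ ẍ = −rω² cosθ (ω constant).
|a| = rω²|cosθ| = 0.0265·(36.02)²·|cos 14.8°| = 33.248 m/s².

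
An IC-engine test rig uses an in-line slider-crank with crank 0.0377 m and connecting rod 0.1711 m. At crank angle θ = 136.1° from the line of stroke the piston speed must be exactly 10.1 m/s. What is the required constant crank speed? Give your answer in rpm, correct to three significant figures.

4400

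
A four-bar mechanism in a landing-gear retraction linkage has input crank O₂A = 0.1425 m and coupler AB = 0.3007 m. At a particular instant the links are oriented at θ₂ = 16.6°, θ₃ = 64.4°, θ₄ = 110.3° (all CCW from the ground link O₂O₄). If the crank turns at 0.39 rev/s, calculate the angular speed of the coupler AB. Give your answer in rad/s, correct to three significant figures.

1.61

ω₂ = 2.45 rad/s (from 0.39 rev/s).
Differentiating the loop-closure r₂e^{iθ₂}+r₃e^{iθ₃}=r₁+r₄e^{iθ₄} gives r₂ω₂e^{iθ₂}+r₃ω₃e^{iθ₃}=r₄ω₄e^{iθ₄}.
Eliminating the other unknown: ω₃ = r₂ω₂ sin(θ₄−θ₂) / [r₃ sin(θ₃−θ₄)].
Numerator sine = +0.99792; denominator sine = -0.71813.
Result = 0.1425·2.45·(+0.99792) / (0.3007·(-0.71813)) = -1.6137 rad/s; magnitude 1.6137 rad/s.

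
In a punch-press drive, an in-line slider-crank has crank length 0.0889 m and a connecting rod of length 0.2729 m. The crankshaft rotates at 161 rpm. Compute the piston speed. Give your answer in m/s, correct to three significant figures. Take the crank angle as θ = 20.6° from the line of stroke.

0.689

ω = 2π·161/60 = 16.86 rad/s
For an in-line slider-crank, x = r cosθ + √(L² − r² sin²θ), so v = −rω sinθ·[1 + r cosθ/√(L² − r² sin²θ)].
With r = 0.0889 m, L = 0.2729 m, θ = 20.6°: √(L² − r² sin²θ) = 0.2711 m.
v = −0.0889·16.86·0.35184·[1 + 0.0889·0.93606/0.2711] = -0.68923 m/s.
|v| = 0.68923 m/s.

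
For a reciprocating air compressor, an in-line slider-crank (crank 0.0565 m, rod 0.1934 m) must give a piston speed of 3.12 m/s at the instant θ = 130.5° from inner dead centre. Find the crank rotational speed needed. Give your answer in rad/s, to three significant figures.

90.2

For an in-line slider-crank, |v_piston| = rω|sinθ|·[1 + r cosθ/√(L² − r² sin²θ)].
With r = 0.0565 m, L = 0.1934 m, θ = 130.5°: the bracketed kinematic factor |dx/dθ| = 0.034603 m.
ω = v/|dx/dθ| = 3.12/0.034603 = 90.166 rad/s.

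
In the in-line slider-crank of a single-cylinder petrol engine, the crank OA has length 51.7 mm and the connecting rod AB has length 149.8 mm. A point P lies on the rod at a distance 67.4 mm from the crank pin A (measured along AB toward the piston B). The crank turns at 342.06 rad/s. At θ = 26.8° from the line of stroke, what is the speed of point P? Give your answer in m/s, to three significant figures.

12.6

ω = 342.1 rad/s.  Crank-pin speed |V_A| = rω = 17.685 m/s, perpendicular to OA.
Rod angle: sinφ = −(r/L) sinθ ⇒ φ = -8.952°; ω_rod = −rω cosθ/√(L²−r²sin²θ) = -106.67 rad/s.
V_P = V_A + ω_rod × AP, with AP = 0.0674 m along the rod.
Components: V_Px = −rω sinθ − a·ω_rod·sinφ = -9.0923 m/s;  V_Py = rω cosθ + a·ω_rod·cosφ = +8.6828 m/s.
|V_P| = √(V_Px² + V_Py²) = 12.572 m/s.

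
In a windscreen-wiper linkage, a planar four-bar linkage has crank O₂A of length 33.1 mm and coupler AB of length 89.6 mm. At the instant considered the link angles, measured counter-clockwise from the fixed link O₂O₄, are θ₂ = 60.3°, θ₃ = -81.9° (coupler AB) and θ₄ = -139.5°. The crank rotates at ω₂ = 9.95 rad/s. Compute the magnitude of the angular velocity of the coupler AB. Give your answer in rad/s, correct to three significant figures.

1.47

ω₂ = 9.95 rad/s
Differentiating the loop-closure r₂e^{iθ₂}+r₃e^{iθ₃}=r₁+r₄e^{iθ₄} gives r₂ω₂e^{iθ₂}+r₃ω₃e^{iθ₃}=r₄ω₄e^{iθ₄}.
Eliminating the other unknown: ω₃ = r₂ω₂ sin(θ₄−θ₂) / [r₃ sin(θ₃−θ₄)].
Numerator sine = +0.33874; denominator sine = +0.84433.
Result = 0.0331·9.95·(+0.33874) / (0.0896·(+0.84433)) = +1.4747 rad/s; magnitude 1.4747 rad/s.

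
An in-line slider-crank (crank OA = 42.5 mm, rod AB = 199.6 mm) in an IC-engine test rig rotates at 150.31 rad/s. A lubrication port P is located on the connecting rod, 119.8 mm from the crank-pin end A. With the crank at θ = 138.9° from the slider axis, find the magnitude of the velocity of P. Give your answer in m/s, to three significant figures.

4.25

ω = 150.3 rad/s.  Crank-pin speed |V_A| = rω = 6.3882 m/s, perpendicular to OA.
Rod angle: sinφ = −(r/L) sinθ ⇒ φ = -8.046°; ω_rod = −rω cosθ/√(L²−r²sin²θ) = +24.357 rad/s.
V_P = V_A + ω_rod × AP, with AP = 0.1198 m along the rod.
Components: V_Px = −rω sinθ − a·ω_rod·sinφ = -3.791 m/s;  V_Py = rω cosθ + a·ω_rod·cosφ = -1.9246 m/s.
|V_P| = √(V_Px² + V_Py²) = 4.2515 m/s.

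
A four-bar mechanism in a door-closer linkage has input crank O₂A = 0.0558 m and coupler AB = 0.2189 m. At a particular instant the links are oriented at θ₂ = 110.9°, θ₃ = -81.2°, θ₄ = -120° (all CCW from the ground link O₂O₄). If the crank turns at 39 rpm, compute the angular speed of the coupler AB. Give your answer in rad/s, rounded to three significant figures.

ω₂ = 4.084 rad/s (from 39 rpm).
Differentiating the loop-closure r₂e^{iθ₂}+r₃e^{iθ₃}=r₁+r₄e^{iθ₄} gives r₂ω₂e^{iθ₂}+r₃ω₃e^{iθ₃}=r₄ω₄e^{iθ₄}.
Eliminating the other unknown: ω₃ = r₂ω₂ sin(θ₄−θ₂) / [r₃ sin(θ₃−θ₄)].
Numerator sine = +0.77605; denominator sine = +0.62660.
Result = 0.0558·4.084·(+0.77605) / (0.2189·(+0.62660)) = +1.2894 rad/s; magnitude 1.2894 rad/s.

1.29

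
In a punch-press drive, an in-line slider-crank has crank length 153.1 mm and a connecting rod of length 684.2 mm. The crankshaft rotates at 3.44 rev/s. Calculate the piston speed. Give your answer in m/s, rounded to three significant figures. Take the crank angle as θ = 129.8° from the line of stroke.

2.17

ω = 2π·3.44 = 21.61 rad/s
For an in-line slider-crank, x = r cosθ + √(L² − r² sin²θ), so v = −rω sinθ·[1 + r cosθ/√(L² − r² sin²θ)].
With r = 0.1531 m, L = 0.6842 m, θ = 129.8°: √(L² − r² sin²θ) = 0.67401 m.
v = −0.1531·21.61·0.76828·[1 + 0.1531·-0.64011/0.67401] = -2.1727 m/s.
|v| = 2.1727 m/s.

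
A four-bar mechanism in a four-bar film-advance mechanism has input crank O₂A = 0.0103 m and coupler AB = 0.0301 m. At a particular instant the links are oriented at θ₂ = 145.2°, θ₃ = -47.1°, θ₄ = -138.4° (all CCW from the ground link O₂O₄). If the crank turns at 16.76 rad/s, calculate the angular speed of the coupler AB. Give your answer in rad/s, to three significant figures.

5.58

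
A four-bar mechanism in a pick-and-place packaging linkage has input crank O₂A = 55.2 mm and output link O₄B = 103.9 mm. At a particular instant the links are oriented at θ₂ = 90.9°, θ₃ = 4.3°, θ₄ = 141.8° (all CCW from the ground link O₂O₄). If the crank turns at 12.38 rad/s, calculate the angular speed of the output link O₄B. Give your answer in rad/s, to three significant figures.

9.72

ω₂ = 12.38 rad/s
Differentiating the loop-closure r₂e^{iθ₂}+r₃e^{iθ₃}=r₁+r₄e^{iθ₄} gives r₂ω₂e^{iθ₂}+r₃ω₃e^{iθ₃}=r₄ω₄e^{iθ₄}.
Eliminating the other unknown: ω₄ = r₂ω₂ sin(θ₂−θ₃) / [r₄ sin(θ₄−θ₃)].
Numerator sine = +0.99824; denominator sine = +0.67559.
Result = 0.0552·12.38·(+0.99824) / (0.1039·(+0.67559)) = +9.7184 rad/s; magnitude 9.7184 rad/s.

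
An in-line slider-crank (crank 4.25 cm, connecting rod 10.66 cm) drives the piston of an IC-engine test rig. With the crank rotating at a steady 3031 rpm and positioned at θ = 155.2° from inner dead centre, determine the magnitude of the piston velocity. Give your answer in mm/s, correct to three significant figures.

ω = 2π·3031/60 = 317.4 rad/s
For an in-line slider-crank, x = r cosθ + √(L² − r² sin²θ), so v = −rω sinθ·[1 + r cosθ/√(L² − r² sin²θ)].
With r = 0.0425 m, L = 0.1066 m, θ = 155.2°: √(L² − r² sin²θ) = 0.1051 m.
v = −0.0425·317.4·0.41945·[1 + 0.0425·-0.90778/0.1051] = -3.5812 m/s.
|v| = 3.5812 m/s = 3581.2 mm/s.

3580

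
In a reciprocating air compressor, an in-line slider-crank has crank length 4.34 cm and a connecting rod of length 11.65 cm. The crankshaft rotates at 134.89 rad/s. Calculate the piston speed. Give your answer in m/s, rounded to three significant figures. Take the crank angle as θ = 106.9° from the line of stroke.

4.95

ω = 134.9 rad/s
For an in-line slider-crank, x = r cosθ + √(L² − r² sin²θ), so v = −rω sinθ·[1 + r cosθ/√(L² − r² sin²θ)].
With r = 0.0434 m, L = 0.1165 m, θ = 106.9°: √(L² − r² sin²θ) = 0.10885 m.
v = −0.0434·134.9·0.95681·[1 + 0.0434·-0.29070/0.10885] = -4.9521 m/s.
|v| = 4.9521 m/s.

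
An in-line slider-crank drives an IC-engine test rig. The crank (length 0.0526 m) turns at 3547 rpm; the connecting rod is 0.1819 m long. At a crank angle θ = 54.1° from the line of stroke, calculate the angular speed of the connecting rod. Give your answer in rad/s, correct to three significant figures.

64.8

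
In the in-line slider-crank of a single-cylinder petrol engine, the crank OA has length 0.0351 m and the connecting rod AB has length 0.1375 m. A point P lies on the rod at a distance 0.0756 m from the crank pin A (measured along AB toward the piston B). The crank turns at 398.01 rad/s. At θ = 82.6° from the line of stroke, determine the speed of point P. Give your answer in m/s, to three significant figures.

14.1

ω = 398 rad/s.  Crank-pin speed |V_A| = rω = 13.97 m/s, perpendicular to OA.
Rod angle: sinφ = −(r/L) sinθ ⇒ φ = -14.664°; ω_rod = −rω cosθ/√(L²−r²sin²θ) = -13.526 rad/s.
V_P = V_A + ω_rod × AP, with AP = 0.0756 m along the rod.
Components: V_Px = −rω sinθ − a·ω_rod·sinφ = -14.113 m/s;  V_Py = rω cosθ + a·ω_rod·cosφ = +0.81001 m/s.
|V_P| = √(V_Px² + V_Py²) = 14.136 m/s.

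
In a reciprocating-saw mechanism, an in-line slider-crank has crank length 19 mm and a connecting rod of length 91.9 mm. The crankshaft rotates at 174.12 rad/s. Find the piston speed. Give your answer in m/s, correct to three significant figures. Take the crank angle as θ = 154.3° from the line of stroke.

1.17

ω = 174.1 rad/s
For an in-line slider-crank, x = r cosθ + √(L² − r² sin²θ), so v = −rω sinθ·[1 + r cosθ/√(L² − r² sin²θ)].
With r = 0.019 m, L = 0.0919 m, θ = 154.3°: √(L² − r² sin²θ) = 0.09153 m.
v = −0.019·174.1·0.43366·[1 + 0.019·-0.90108/0.09153] = -1.1663 m/s.
|v| = 1.1663 m/s.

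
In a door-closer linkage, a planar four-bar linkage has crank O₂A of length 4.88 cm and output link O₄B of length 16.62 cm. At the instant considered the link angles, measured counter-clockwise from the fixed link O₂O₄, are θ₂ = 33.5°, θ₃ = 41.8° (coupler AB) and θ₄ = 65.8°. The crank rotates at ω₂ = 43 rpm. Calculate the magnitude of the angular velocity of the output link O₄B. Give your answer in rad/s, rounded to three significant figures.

0.469

ω₂ = 4.503 rad/s (from 43 rpm).
Differentiating the loop-closure r₂e^{iθ₂}+r₃e^{iθ₃}=r₁+r₄e^{iθ₄} gives r₂ω₂e^{iθ₂}+r₃ω₃e^{iθ₃}=r₄ω₄e^{iθ₄}.
Eliminating the other unknown: ω₄ = r₂ω₂ sin(θ₂−θ₃) / [r₄ sin(θ₄−θ₃)].
Numerator sine = -0.14436; denominator sine = +0.40674.
Result = 0.0488·4.503·(-0.14436) / (0.1662·(+0.40674)) = -0.46925 rad/s; magnitude 0.46925 rad/s.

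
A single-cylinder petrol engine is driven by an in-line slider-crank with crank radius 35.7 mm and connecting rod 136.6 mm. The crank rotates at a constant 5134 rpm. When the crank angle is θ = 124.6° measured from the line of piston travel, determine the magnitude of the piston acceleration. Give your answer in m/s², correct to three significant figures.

6800

ω = 2π·5134/60 = 537.6 rad/s
x(θ) = r cosθ + √(L² − r² sin²θ); with ω constant, a = ω²·d²x/dθ².
d²x/dθ² = −r cosθ − r²(cos2θ)/√u − r⁴ sin²2θ/(4u^{3/2}),  u = L² − r² sin²θ = 0.017796 m².
Substituting r = 0.0357 m, L = 0.1366 m, θ = 124.6°: d²x/dθ² = +0.023515 m.
a = ω²·d²x/dθ² = (537.6)²·(+0.023515) = +6797 m/s²;  |a| = 6797 m/s².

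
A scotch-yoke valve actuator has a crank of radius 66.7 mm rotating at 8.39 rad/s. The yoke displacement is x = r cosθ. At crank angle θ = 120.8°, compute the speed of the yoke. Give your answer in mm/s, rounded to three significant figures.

ω = 8.39 rad/s
x = r cosθ ⇒ ẋ = −rω sinθ.
|v| = rω|sinθ| = 0.0667·8.39·|sin 120.8°| = 0.48069 m/s = 480.69 mm/s.

481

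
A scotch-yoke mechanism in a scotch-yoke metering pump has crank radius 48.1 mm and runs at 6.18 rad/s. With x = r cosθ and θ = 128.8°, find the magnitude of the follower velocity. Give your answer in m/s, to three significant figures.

0.232

ω = 6.18 rad/s
x = r cosθ ⇒ ẋ = −rω sinθ.
|v| = rω|sinθ| = 0.0481·6.18·|sin 128.8°| = 0.23166 m/s.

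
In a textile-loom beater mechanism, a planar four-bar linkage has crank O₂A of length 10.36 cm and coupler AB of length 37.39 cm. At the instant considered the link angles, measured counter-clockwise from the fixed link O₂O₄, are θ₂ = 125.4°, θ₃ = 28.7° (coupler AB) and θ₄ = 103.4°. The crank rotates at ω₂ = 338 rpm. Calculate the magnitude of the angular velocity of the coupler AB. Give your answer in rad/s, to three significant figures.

ω₂ = 35.4 rad/s (from 338 rpm).
Differentiating the loop-closure r₂e^{iθ₂}+r₃e^{iθ₃}=r₁+r₄e^{iθ₄} gives r₂ω₂e^{iθ₂}+r₃ω₃e^{iθ₃}=r₄ω₄e^{iθ₄}.
Eliminating the other unknown: ω₃ = r₂ω₂ sin(θ₄−θ₂) / [r₃ sin(θ₃−θ₄)].
Numerator sine = -0.37461; denominator sine = -0.96456.
Result = 0.1036·35.4·(-0.37461) / (0.3739·(-0.96456)) = +3.8089 rad/s; magnitude 3.8089 rad/s.

3.81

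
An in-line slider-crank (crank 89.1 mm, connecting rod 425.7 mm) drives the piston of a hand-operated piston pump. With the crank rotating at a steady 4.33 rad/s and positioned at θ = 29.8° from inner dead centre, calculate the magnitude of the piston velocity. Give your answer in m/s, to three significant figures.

0.227

ω = 4.33 rad/s
For an in-line slider-crank, x = r cosθ + √(L² − r² sin²θ), so v = −rω sinθ·[1 + r cosθ/√(L² − r² sin²θ)].
With r = 0.0891 m, L = 0.4257 m, θ = 29.8°: √(L² − r² sin²θ) = 0.42339 m.
v = −0.0891·4.33·0.49697·[1 + 0.0891·0.86777/0.42339] = -0.22675 m/s.
|v| = 0.22675 m/s.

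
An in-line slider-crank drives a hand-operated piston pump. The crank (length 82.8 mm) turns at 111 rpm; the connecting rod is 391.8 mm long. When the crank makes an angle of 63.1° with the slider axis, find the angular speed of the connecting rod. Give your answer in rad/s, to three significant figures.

1.13

ω = 11.62 rad/s (converted from 111 rpm).
The rod makes angle φ with the slider axis where L sinφ = r sinθ; differentiating, L cosφ·φ̇ = r ω cosθ.
L cosφ = √(L² − r² sin²θ) = 0.38478 m.
|ω_rod| = r ω |cosθ| / √(L² − r² sin²θ) = 0.0828·11.62·0.45243/0.38478 = 1.1317 rad/s.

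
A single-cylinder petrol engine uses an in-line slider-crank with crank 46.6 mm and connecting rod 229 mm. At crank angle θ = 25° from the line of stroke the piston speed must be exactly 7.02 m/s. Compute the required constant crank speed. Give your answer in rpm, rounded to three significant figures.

For an in-line slider-crank, |v_piston| = rω|sinθ|·[1 + r cosθ/√(L² − r² sin²θ)].
With r = 0.0466 m, L = 0.229 m, θ = 25°: the bracketed kinematic factor |dx/dθ| = 0.02334 m.
ω = v/|dx/dθ| = 7.02/0.02334 = 300.78 rad/s.
N = 60ω/(2π) = 2872.2 rpm.

2870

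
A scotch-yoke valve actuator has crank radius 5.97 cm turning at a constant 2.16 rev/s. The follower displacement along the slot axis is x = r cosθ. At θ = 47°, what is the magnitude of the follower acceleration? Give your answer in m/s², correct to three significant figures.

7.50

ω = 13.57 rad/s (from 2.16 rev/s).
x = r cosθ ⇒ ẍ = −rω² cosθ (ω constant).
|a| = rω²|cosθ| = 0.0597·(13.57)²·|cos 47°| = 7.4994 m/s².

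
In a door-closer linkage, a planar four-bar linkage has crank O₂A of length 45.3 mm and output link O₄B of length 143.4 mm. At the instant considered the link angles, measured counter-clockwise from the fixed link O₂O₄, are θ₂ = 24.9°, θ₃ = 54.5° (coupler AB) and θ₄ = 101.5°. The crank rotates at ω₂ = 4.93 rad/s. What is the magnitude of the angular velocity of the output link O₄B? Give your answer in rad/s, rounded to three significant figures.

ω₂ = 4.93 rad/s
Differentiating the loop-closure r₂e^{iθ₂}+r₃e^{iθ₃}=r₁+r₄e^{iθ₄} gives r₂ω₂e^{iθ₂}+r₃ω₃e^{iθ₃}=r₄ω₄e^{iθ₄}.
Eliminating the other unknown: ω₄ = r₂ω₂ sin(θ₂−θ₃) / [r₄ sin(θ₄−θ₃)].
Numerator sine = -0.49394; denominator sine = +0.73135.
Result = 0.0453·4.93·(-0.49394) / (0.1434·(+0.73135)) = -1.0518 rad/s; magnitude 1.0518 rad/s.

1.05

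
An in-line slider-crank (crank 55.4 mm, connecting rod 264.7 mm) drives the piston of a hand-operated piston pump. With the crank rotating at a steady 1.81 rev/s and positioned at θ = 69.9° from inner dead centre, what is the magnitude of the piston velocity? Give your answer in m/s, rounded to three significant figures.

ω = 2π·1.81 = 11.37 rad/s
For an in-line slider-crank, x = r cosθ + √(L² − r² sin²θ), so v = −rω sinθ·[1 + r cosθ/√(L² − r² sin²θ)].
With r = 0.0554 m, L = 0.2647 m, θ = 69.9°: √(L² − r² sin²θ) = 0.25954 m.
v = −0.0554·11.37·0.93909·[1 + 0.0554·0.34366/0.25954] = -0.63507 m/s.
|v| = 0.63507 m/s.

0.635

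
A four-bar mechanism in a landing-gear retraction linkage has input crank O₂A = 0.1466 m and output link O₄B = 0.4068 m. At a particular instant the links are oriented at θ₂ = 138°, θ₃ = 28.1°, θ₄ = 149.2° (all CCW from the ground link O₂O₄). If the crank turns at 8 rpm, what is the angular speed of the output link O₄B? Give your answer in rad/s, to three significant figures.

0.332

ω₂ = 0.8378 rad/s (from 8 rpm).
Differentiating the loop-closure r₂e^{iθ₂}+r₃e^{iθ₃}=r₁+r₄e^{iθ₄} gives r₂ω₂e^{iθ₂}+r₃ω₃e^{iθ₃}=r₄ω₄e^{iθ₄}.
Eliminating the other unknown: ω₄ = r₂ω₂ sin(θ₂−θ₃) / [r₄ sin(θ₄−θ₃)].
Numerator sine = +0.94029; denominator sine = +0.85627.
Result = 0.1466·0.8378·(+0.94029) / (0.4068·(+0.85627)) = +0.33153 rad/s; magnitude 0.33153 rad/s.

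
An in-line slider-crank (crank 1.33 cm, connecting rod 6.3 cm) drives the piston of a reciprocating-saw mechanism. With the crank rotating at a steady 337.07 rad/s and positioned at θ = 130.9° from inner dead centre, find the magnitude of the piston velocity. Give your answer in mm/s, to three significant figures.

ω = 337.1 rad/s
For an in-line slider-crank, x = r cosθ + √(L² − r² sin²θ), so v = −rω sinθ·[1 + r cosθ/√(L² − r² sin²θ)].
With r = 0.0133 m, L = 0.063 m, θ = 130.9°: √(L² − r² sin²θ) = 0.062193 m.
v = −0.0133·337.1·0.75585·[1 + 0.0133·-0.65474/0.062193] = -2.9141 m/s.
|v| = 2.9141 m/s = 2914.1 mm/s.

2910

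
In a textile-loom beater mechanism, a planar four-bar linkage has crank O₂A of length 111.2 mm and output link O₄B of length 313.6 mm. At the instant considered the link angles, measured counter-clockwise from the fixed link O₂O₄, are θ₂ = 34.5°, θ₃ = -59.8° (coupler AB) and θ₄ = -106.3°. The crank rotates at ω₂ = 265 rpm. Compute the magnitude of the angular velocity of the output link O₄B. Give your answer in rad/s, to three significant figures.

13.5

ω₂ = 27.75 rad/s (from 265 rpm).
Differentiating the loop-closure r₂e^{iθ₂}+r₃e^{iθ₃}=r₁+r₄e^{iθ₄} gives r₂ω₂e^{iθ₂}+r₃ω₃e^{iθ₃}=r₄ω₄e^{iθ₄}.
Eliminating the other unknown: ω₄ = r₂ω₂ sin(θ₂−θ₃) / [r₄ sin(θ₄−θ₃)].
Numerator sine = +0.99719; denominator sine = -0.72537.
Result = 0.1112·27.75·(+0.99719) / (0.3136·(-0.72537)) = -13.527 rad/s; magnitude 13.527 rad/s.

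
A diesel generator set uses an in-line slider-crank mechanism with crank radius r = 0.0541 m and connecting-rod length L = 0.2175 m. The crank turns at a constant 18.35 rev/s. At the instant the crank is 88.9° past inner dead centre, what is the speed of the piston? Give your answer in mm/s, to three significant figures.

ω = 2π·18.4 = 115.3 rad/s
For an in-line slider-crank, x = r cosθ + √(L² − r² sin²θ), so v = −rω sinθ·[1 + r cosθ/√(L² − r² sin²θ)].
With r = 0.0541 m, L = 0.2175 m, θ = 88.9°: √(L² − r² sin²θ) = 0.21067 m.
v = −0.0541·115.3·0.99982·[1 + 0.0541·0.01920/0.21067] = -6.2671 m/s.
|v| = 6.2671 m/s = 6267.1 mm/s.

6270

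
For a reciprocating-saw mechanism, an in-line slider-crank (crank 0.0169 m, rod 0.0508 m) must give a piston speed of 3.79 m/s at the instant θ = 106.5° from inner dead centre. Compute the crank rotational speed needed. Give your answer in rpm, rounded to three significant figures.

For an in-line slider-crank, |v_piston| = rω|sinθ|·[1 + r cosθ/√(L² − r² sin²θ)].
With r = 0.0169 m, L = 0.0508 m, θ = 106.5°: the bracketed kinematic factor |dx/dθ| = 0.014589 m.
ω = v/|dx/dθ| = 3.79/0.014589 = 259.79 rad/s.
N = 60ω/(2π) = 2480.8 rpm.

2480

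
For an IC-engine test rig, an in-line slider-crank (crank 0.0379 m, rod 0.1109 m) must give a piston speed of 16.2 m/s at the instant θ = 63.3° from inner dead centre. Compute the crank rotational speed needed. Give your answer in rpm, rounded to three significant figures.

For an in-line slider-crank, |v_piston| = rω|sinθ|·[1 + r cosθ/√(L² − r² sin²θ)].
With r = 0.0379 m, L = 0.1109 m, θ = 63.3°: the bracketed kinematic factor |dx/dθ| = 0.039319 m.
ω = v/|dx/dθ| = 16.2/0.039319 = 412.02 rad/s.
N = 60ω/(2π) = 3934.5 rpm.

3930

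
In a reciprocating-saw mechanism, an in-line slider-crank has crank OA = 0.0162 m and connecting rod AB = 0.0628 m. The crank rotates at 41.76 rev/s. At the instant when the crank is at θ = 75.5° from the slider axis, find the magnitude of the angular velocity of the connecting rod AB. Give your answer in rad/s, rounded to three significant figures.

17.5

ω = 262.4 rad/s (converted from 41.76 rev/s).
The rod makes angle φ with the slider axis where L sinφ = r sinθ; differentiating, L cosφ·φ̇ = r ω cosθ.
L cosφ = √(L² − r² sin²θ) = 0.06081 m.
|ω_rod| = r ω |cosθ| / √(L² − r² sin²θ) = 0.0162·262.4·0.25038/0.06081 = 17.502 rad/s.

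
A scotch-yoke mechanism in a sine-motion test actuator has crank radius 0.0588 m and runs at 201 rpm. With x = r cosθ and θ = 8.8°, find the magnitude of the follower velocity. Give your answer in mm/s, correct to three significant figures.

189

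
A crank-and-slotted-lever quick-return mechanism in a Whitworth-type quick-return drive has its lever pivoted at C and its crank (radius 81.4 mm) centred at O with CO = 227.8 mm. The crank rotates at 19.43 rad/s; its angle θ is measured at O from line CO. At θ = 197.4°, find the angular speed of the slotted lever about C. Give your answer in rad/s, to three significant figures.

ω = 19.43 rad/s
Crank pin A relative to C: A = (d + r cosθ, r sinθ); lever angle φ = atan2(r sinθ, d + r cosθ).
Differentiating tanφ: φ̇ = rω(d cosθ + r)/(d² + r² + 2dr cosθ).
d² + r² + 2dr cosθ = |CA|² = 0.02313 m²;  d cosθ + r = -0.13598 m.
|ω_lever| = |0.0814·19.43·-0.13598| / 0.02313 = 9.2979 rad/s.

9.30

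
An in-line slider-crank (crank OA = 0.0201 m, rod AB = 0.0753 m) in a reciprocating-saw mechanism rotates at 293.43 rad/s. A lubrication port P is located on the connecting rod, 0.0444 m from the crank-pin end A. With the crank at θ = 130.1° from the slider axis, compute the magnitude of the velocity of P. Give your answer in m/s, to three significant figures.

4.33

ω = 293.4 rad/s.  Crank-pin speed |V_A| = rω = 5.8979 m/s, perpendicular to OA.
Rod angle: sinφ = −(r/L) sinθ ⇒ φ = -11.782°; ω_rod = −rω cosθ/√(L²−r²sin²θ) = +51.537 rad/s.
V_P = V_A + ω_rod × AP, with AP = 0.0444 m along the rod.
Components: V_Px = −rω sinθ − a·ω_rod·sinφ = -4.0442 m/s;  V_Py = rω cosθ + a·ω_rod·cosφ = -1.559 m/s.
|V_P| = √(V_Px² + V_Py²) = 4.3343 m/s.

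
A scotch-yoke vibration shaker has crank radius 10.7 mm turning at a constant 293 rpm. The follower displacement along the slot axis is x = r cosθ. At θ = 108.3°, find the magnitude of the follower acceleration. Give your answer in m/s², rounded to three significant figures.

3.16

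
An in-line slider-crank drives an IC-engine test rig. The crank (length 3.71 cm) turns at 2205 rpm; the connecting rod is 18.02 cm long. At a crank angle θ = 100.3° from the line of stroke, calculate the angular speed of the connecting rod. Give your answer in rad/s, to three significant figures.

ω = 230.9 rad/s (converted from 2205 rpm).
The rod makes angle φ with the slider axis where L sinφ = r sinθ; differentiating, L cosφ·φ̇ = r ω cosθ.
L cosφ = √(L² − r² sin²θ) = 0.17646 m.
|ω_rod| = r ω |cosθ| / √(L² − r² sin²θ) = 0.0371·230.9·0.17880/0.17646 = 8.6802 rad/s.

8.68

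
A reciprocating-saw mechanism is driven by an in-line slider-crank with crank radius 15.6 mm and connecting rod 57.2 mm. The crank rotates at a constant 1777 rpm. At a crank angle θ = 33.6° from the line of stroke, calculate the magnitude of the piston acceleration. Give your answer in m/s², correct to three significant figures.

ω = 2π·1777/60 = 186.1 rad/s
x(θ) = r cosθ + √(L² − r² sin²θ); with ω constant, a = ω²·d²x/dθ².
d²x/dθ² = −r cosθ − r²(cos2θ)/√u − r⁴ sin²2θ/(4u^{3/2}),  u = L² − r² sin²θ = 0.00319731 m².
Substituting r = 0.0156 m, L = 0.0572 m, θ = 33.6°: d²x/dθ² = -0.014731 m.
a = ω²·d²x/dθ² = (186.1)²·(-0.014731) = -510.11 m/s²;  |a| = 510.11 m/s².

510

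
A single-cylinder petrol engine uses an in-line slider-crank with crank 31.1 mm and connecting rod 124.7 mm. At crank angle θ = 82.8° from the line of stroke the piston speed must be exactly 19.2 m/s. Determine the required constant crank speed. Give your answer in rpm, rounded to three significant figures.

5760

For an in-line slider-crank, |v_piston| = rω|sinθ|·[1 + r cosθ/√(L² − r² sin²θ)].
With r = 0.0311 m, L = 0.1247 m, θ = 82.8°: the bracketed kinematic factor |dx/dθ| = 0.03185 m.
ω = v/|dx/dθ| = 19.2/0.03185 = 602.82 rad/s.
N = 60ω/(2π) = 5756.5 rpm.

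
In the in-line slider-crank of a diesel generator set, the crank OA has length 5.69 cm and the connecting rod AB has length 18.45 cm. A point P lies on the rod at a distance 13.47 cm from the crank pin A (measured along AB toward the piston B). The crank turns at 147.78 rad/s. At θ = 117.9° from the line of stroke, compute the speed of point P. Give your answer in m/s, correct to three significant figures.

6.70

ω = 147.8 rad/s.  Crank-pin speed |V_A| = rω = 8.4087 m/s, perpendicular to OA.
Rod angle: sinφ = −(r/L) sinθ ⇒ φ = -15.816°; ω_rod = −rω cosθ/√(L²−r²sin²θ) = +22.165 rad/s.
V_P = V_A + ω_rod × AP, with AP = 0.1347 m along the rod.
Components: V_Px = −rω sinθ − a·ω_rod·sinφ = -6.6175 m/s;  V_Py = rω cosθ + a·ω_rod·cosφ = -1.062 m/s.
|V_P| = √(V_Px² + V_Py²) = 6.7022 m/s.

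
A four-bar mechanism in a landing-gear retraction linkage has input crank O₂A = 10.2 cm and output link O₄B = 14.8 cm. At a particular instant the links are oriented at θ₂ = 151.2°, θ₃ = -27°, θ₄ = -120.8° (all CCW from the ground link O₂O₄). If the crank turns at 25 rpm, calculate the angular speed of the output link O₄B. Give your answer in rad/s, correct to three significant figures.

ω₂ = 2.618 rad/s (from 25 rpm).
Differentiating the loop-closure r₂e^{iθ₂}+r₃e^{iθ₃}=r₁+r₄e^{iθ₄} gives r₂ω₂e^{iθ₂}+r₃ω₃e^{iθ₃}=r₄ω₄e^{iθ₄}.
Eliminating the other unknown: ω₄ = r₂ω₂ sin(θ₂−θ₃) / [r₄ sin(θ₄−θ₃)].
Numerator sine = +0.03141; denominator sine = -0.99780.
Result = 0.102·2.618·(+0.03141) / (0.148·(-0.99780)) = -0.056799 rad/s; magnitude 0.056799 rad/s.

0.0568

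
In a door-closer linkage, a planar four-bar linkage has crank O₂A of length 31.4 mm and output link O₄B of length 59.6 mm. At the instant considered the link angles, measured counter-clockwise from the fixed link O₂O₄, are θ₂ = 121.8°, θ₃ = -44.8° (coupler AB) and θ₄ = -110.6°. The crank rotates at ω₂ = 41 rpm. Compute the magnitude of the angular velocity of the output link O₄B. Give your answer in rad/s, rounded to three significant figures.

ω₂ = 4.294 rad/s (from 41 rpm).
Differentiating the loop-closure r₂e^{iθ₂}+r₃e^{iθ₃}=r₁+r₄e^{iθ₄} gives r₂ω₂e^{iθ₂}+r₃ω₃e^{iθ₃}=r₄ω₄e^{iθ₄}.
Eliminating the other unknown: ω₄ = r₂ω₂ sin(θ₂−θ₃) / [r₄ sin(θ₄−θ₃)].
Numerator sine = +0.23175; denominator sine = -0.91212.
Result = 0.0314·4.294·(+0.23175) / (0.0596·(-0.91212)) = -0.57472 rad/s; magnitude 0.57472 rad/s.

0.575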